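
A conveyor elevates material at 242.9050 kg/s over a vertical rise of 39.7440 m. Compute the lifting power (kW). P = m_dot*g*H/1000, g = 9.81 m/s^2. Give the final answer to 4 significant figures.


P = 242.9050 * 9.81 * 39.7440 / 1000
P = 94.71 kW


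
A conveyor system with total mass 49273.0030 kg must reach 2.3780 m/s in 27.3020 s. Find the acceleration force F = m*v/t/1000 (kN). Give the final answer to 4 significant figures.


F = 49273.0030 * 2.3780 / 27.3020 / 1000
F = 4.292 kN


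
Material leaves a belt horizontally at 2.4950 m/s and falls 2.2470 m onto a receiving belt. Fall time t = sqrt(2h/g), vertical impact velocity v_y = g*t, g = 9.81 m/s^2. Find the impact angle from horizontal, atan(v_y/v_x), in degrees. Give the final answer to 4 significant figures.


t = sqrt(2*2.2470/9.81) = 0.676834 s
v_y = 9.81 * 0.676834 = 6.63974 m/s
angle = atan(6.63974 / 2.4950) = 69.41 deg


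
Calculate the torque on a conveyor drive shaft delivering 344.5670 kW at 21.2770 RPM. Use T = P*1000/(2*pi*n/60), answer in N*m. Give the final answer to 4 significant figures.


omega = 2*pi*21.2770/60 = 2.22812 rad/s
T = 344.5670*1000 / 2.22812
T = 154600 N*m


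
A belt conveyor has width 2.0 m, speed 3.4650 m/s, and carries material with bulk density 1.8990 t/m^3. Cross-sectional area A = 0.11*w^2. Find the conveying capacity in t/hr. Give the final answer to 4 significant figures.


A = 0.11 * 2.0^2 = 0.44 m^2
C = 0.44 * 3.4650 * 1.8990 * 3600
C = 10420 t/hr


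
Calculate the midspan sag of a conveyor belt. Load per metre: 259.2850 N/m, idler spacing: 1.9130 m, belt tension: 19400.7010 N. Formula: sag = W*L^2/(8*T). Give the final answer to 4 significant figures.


sag = 259.2850 * 1.9130^2 / (8 * 19400.7010)
sag = 0.006114 m


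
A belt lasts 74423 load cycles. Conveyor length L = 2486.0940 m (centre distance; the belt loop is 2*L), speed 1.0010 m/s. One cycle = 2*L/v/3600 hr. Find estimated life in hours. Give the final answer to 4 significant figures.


cycle_time = 2 * 2486.0940 / 1.0010 / 3600 = 1.37978 hr
life = 74423 * 1.37978 = 102700 hours


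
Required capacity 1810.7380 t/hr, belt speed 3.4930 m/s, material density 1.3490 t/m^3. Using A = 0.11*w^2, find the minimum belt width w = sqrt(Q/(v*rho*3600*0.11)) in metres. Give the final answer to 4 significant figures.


A_req = 1810.7380 / (3.4930 * 1.3490 * 3600) = 0.106744 m^2
w = sqrt(0.106744 / 0.11)
w = 0.9851 m


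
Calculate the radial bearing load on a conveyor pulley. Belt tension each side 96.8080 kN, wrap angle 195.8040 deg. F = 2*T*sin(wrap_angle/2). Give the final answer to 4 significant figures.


F = 2 * 96.8080 * sin(195.8040/2 deg)
F = 191.8 kN


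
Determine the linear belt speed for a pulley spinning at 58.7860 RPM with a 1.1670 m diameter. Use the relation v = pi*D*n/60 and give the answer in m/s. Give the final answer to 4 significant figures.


v = pi * 1.1670 * 58.7860 / 60
v = 3.592 m/s


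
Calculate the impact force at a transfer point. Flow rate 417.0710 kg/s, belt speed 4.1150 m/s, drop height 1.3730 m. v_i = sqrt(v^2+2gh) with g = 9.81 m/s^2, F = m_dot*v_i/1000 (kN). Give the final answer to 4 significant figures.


v_i = sqrt(4.1150^2 + 2*9.81*1.3730) = 6.62356 m/s
F = 417.0710 * 6.62356 / 1000
F = 2.762 kN


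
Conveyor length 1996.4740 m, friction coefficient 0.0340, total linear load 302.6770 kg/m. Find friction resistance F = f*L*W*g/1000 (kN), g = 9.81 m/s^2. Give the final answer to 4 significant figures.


F = 0.0340 * 1996.4740 * 302.6770 * 9.81 / 1000
F = 201.6 kN


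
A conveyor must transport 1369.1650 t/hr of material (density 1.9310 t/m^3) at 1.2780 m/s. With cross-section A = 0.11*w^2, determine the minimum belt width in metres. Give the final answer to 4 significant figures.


A_req = 1369.1650 / (1.2780 * 1.9310 * 3600) = 0.154113 m^2
w = sqrt(0.154113 / 0.11)
w = 1.184 m


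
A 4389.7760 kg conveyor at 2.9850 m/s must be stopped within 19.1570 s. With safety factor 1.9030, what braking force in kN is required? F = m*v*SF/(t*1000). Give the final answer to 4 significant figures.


F = 4389.7760 * 2.9850 / 19.1570 * 1.9030 / 1000
F = 1.302 kN


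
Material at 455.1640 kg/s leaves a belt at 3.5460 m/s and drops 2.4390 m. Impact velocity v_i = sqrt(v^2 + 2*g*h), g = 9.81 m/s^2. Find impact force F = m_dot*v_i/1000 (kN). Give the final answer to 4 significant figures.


v_i = sqrt(3.5460^2 + 2*9.81*2.4390) = 7.7735 m/s
F = 455.1640 * 7.7735 / 1000
F = 3.538 kN


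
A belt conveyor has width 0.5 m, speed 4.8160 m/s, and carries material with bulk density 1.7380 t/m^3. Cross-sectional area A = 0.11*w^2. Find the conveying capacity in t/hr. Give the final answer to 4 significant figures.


A = 0.11 * 0.5^2 = 0.0275 m^2
C = 0.0275 * 4.8160 * 1.7380 * 3600
C = 828.7 t/hr


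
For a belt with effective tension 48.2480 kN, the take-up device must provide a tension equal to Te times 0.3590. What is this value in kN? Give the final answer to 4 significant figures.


T_tu = 48.2480 * 0.3590
T_tu = 17.32 kN


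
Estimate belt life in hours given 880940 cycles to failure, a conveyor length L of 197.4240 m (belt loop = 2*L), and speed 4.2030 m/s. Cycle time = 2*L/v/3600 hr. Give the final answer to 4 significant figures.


cycle_time = 2 * 197.4240 / 4.2030 / 3600 = 0.0260956 hr
life = 880940 * 0.0260956 = 22990 hours


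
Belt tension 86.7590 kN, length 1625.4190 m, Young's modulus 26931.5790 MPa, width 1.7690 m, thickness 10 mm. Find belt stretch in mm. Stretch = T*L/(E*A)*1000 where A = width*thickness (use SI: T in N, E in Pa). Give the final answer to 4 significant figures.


A = 1.7690 * 0.01 = 0.01769 m^2
Stretch = 86.7590*1000 * 1625.4190 / (26931.5790e6 * 0.01769) * 1000
Stretch = 296.0 mm


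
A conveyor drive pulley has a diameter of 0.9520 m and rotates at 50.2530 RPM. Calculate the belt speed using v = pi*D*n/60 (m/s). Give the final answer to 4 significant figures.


v = pi * 0.9520 * 50.2530 / 60
v = 2.505 m/s


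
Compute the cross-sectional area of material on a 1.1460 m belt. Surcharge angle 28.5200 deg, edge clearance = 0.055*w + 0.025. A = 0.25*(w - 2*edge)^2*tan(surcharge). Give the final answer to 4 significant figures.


edge = 0.055*1.1460 + 0.025 = 0.08803 m
ew = 1.1460 - 2*0.08803 = 0.96994 m
A = 0.25 * 0.96994^2 * tan(28.5200 deg)
A = 0.1278 m^2


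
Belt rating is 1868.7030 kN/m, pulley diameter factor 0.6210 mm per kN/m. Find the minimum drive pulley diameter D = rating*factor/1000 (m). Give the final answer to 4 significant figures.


D = 1868.7030 * 0.6210 / 1000
D = 1.160 m


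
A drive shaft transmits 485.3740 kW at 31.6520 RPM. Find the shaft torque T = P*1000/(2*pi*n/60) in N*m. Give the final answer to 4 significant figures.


omega = 2*pi*31.6520/60 = 3.31459 rad/s
T = 485.3740*1000 / 3.31459
T = 146400 N*m


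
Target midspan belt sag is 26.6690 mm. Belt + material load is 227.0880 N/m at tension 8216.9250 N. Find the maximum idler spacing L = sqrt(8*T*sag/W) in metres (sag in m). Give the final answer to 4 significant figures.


sag = 26.6690/1000 = 0.026669 m
L = sqrt(8 * 8216.9250 * 0.026669 / 227.0880)
L = 2.778 m


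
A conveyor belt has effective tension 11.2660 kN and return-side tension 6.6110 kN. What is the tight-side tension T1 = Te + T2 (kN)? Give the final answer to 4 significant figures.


T1 = Te + T2 = 11.2660 + 6.6110
T1 = 17.88 kN


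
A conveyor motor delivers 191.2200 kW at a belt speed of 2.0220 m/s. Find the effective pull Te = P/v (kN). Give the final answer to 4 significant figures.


Te = P / v = 191.2200 / 2.0220
Te = 94.57 kN


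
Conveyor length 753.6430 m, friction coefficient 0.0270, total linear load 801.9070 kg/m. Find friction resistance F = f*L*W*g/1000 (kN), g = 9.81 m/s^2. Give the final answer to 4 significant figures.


F = 0.0270 * 753.6430 * 801.9070 * 9.81 / 1000
F = 160.1 kN


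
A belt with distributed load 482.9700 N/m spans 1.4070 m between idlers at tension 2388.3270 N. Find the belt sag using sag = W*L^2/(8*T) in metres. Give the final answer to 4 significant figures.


sag = 482.9700 * 1.4070^2 / (8 * 2388.3270)
sag = 0.05004 m


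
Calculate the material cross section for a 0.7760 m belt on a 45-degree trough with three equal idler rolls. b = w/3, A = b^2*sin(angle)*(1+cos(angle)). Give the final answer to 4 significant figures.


b = 0.7760/3 = 0.258667 m
A = 0.258667^2 * sin(45 deg) * (1 + cos(45 deg))
A = 0.08077 m^2


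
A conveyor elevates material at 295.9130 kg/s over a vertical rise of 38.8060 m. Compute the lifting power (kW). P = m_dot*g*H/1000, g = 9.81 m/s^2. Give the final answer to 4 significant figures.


P = 295.9130 * 9.81 * 38.8060 / 1000
P = 112.7 kW


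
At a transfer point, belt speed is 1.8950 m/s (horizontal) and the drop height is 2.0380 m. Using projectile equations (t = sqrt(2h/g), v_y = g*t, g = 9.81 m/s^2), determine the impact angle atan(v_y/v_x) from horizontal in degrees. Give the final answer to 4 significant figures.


t = sqrt(2*2.0380/9.81) = 0.644589 s
v_y = 9.81 * 0.644589 = 6.32342 m/s
angle = atan(6.32342 / 1.8950) = 73.32 deg


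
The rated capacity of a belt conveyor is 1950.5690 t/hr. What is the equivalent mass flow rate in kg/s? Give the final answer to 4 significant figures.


m_dot = 1950.5690 * 1000 / 3600
m_dot = 541.8 kg/s


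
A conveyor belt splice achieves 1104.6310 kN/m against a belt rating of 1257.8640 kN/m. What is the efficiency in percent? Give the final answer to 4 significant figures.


Eff = 1104.6310 / 1257.8640 * 100
Eff = 87.82 %


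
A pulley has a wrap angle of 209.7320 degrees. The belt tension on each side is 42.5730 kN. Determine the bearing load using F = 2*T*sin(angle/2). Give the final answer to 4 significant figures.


F = 2 * 42.5730 * sin(209.7320/2 deg)
F = 82.30 kN


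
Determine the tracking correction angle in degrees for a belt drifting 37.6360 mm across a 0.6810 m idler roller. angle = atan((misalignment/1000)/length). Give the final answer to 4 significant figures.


misalign_m = 37.6360 / 1000 = 0.037636 m
angle = atan(0.037636 / 0.6810)
angle = 3.163 deg


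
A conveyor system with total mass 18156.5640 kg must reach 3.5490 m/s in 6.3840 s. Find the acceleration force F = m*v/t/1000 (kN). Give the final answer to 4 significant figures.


F = 18156.5640 * 3.5490 / 6.3840 / 1000
F = 10.09 kN


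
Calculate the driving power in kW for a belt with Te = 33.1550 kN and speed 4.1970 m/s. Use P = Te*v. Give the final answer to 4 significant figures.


P = Te * v = 33.1550 * 4.1970
P = 139.2 kW


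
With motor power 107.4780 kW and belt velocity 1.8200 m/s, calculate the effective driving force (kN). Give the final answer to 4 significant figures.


Te = P / v = 107.4780 / 1.8200
Te = 59.05 kN


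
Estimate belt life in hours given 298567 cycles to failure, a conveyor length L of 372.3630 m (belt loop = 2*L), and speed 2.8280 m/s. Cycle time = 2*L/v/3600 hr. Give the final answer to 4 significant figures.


cycle_time = 2 * 372.3630 / 2.8280 / 3600 = 0.07315 hr
life = 298567 * 0.07315 = 21840 hours


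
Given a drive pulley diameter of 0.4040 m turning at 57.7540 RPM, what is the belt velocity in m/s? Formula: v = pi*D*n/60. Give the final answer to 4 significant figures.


v = pi * 0.4040 * 57.7540 / 60
v = 1.222 m/s


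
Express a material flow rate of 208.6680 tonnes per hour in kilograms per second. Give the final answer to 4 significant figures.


m_dot = 208.6680 * 1000 / 3600
m_dot = 57.96 kg/s


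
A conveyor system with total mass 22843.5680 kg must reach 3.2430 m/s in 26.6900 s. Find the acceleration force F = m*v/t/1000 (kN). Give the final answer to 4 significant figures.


F = 22843.5680 * 3.2430 / 26.6900 / 1000
F = 2.776 kN


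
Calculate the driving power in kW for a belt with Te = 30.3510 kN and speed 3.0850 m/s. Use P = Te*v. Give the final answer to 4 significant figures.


P = Te * v = 30.3510 * 3.0850
P = 93.63 kW


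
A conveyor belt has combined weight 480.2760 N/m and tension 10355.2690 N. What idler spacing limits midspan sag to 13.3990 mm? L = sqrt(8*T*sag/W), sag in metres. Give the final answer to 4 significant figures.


sag = 13.3990/1000 = 0.013399 m
L = sqrt(8 * 10355.2690 * 0.013399 / 480.2760)
L = 1.520 m


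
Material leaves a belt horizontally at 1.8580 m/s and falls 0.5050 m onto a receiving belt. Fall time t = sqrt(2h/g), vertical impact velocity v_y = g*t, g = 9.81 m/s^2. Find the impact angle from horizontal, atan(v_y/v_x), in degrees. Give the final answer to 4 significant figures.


t = sqrt(2*0.5050/9.81) = 0.320868 s
v_y = 9.81 * 0.320868 = 3.14772 m/s
angle = atan(3.14772 / 1.8580) = 59.45 deg


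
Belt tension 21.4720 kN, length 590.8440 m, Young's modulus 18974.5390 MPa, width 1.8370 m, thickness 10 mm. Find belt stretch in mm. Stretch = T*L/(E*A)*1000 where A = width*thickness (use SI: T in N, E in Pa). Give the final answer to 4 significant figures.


A = 1.8370 * 0.01 = 0.01837 m^2
Stretch = 21.4720*1000 * 590.8440 / (18974.5390e6 * 0.01837) * 1000
Stretch = 36.40 mm


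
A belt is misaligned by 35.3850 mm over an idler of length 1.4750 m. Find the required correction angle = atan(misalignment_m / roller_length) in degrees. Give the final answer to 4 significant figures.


misalign_m = 35.3850 / 1000 = 0.035385 m
angle = atan(0.035385 / 1.4750)
angle = 1.374 deg


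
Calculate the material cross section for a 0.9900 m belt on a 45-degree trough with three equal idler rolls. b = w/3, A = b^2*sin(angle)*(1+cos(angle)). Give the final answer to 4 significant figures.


b = 0.9900/3 = 0.33 m
A = 0.33^2 * sin(45 deg) * (1 + cos(45 deg))
A = 0.1315 m^2


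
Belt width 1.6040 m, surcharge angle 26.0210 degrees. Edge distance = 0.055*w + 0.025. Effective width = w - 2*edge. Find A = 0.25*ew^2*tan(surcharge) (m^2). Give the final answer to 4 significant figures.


edge = 0.055*1.6040 + 0.025 = 0.11322 m
ew = 1.6040 - 2*0.11322 = 1.37756 m
A = 0.25 * 1.37756^2 * tan(26.0210 deg)
A = 0.2316 m^2


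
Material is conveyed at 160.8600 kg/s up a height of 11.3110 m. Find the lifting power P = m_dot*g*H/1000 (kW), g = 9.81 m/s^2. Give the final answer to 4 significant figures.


P = 160.8600 * 9.81 * 11.3110 / 1000
P = 17.85 kW


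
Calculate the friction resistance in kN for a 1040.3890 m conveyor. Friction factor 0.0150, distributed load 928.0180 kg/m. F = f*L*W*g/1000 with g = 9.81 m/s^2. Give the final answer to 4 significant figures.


F = 0.0150 * 1040.3890 * 928.0180 * 9.81 / 1000
F = 142.1 kN


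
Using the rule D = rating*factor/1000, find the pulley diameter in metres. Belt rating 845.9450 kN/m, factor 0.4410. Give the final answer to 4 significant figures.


D = 845.9450 * 0.4410 / 1000
D = 0.3731 m


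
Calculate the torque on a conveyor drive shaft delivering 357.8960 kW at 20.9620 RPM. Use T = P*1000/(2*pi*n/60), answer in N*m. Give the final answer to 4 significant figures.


omega = 2*pi*20.9620/60 = 2.19514 rad/s
T = 357.8960*1000 / 2.19514
T = 163000 N*m


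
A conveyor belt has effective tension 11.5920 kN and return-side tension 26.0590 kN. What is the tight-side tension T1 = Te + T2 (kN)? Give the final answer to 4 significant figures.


T1 = Te + T2 = 11.5920 + 26.0590
T1 = 37.65 kN


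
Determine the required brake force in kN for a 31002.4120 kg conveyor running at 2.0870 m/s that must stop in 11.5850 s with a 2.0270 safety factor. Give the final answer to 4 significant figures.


F = 31002.4120 * 2.0870 / 11.5850 * 2.0270 / 1000
F = 11.32 kN


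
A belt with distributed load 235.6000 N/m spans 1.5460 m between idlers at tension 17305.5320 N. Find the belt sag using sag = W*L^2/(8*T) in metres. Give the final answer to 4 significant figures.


sag = 235.6000 * 1.5460^2 / (8 * 17305.5320)
sag = 0.004067 m


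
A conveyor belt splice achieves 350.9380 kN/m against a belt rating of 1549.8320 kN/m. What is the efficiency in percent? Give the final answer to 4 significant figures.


Eff = 350.9380 / 1549.8320 * 100
Eff = 22.64 %


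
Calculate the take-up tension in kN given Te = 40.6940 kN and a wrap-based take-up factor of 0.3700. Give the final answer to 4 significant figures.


T_tu = 40.6940 * 0.3700
T_tu = 15.06 kN


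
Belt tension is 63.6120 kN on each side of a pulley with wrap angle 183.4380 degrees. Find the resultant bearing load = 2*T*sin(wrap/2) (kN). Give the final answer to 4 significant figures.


F = 2 * 63.6120 * sin(183.4380/2 deg)
F = 127.2 kN


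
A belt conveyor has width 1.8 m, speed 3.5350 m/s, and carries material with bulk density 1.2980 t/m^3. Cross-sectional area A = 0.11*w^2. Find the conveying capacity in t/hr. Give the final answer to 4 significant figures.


A = 0.11 * 1.8^2 = 0.3564 m^2
C = 0.3564 * 3.5350 * 1.2980 * 3600
C = 5887 t/hr


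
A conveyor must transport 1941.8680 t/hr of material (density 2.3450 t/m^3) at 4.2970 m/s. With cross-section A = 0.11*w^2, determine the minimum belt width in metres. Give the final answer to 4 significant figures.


A_req = 1941.8680 / (4.2970 * 2.3450 * 3600) = 0.0535314 m^2
w = sqrt(0.0535314 / 0.11)
w = 0.6976 m


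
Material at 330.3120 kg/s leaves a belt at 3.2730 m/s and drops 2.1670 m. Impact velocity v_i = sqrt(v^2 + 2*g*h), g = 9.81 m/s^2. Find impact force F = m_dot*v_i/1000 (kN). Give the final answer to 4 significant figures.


v_i = sqrt(3.2730^2 + 2*9.81*2.1670) = 7.29583 m/s
F = 330.3120 * 7.29583 / 1000
F = 2.410 kN


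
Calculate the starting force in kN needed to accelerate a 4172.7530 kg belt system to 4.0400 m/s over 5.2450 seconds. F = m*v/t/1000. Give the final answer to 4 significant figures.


F = 4172.7530 * 4.0400 / 5.2450 / 1000
F = 3.214 kN


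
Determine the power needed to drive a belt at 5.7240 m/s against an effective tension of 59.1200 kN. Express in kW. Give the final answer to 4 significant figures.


P = Te * v = 59.1200 * 5.7240
P = 338.4 kW


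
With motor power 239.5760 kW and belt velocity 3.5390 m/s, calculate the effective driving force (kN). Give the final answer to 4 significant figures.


Te = P / v = 239.5760 / 3.5390
Te = 67.70 kN


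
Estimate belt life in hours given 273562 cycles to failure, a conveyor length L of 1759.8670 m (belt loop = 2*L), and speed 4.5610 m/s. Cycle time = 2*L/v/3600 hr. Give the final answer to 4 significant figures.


cycle_time = 2 * 1759.8670 / 4.5610 / 3600 = 0.214362 hr
life = 273562 * 0.214362 = 58640 hours


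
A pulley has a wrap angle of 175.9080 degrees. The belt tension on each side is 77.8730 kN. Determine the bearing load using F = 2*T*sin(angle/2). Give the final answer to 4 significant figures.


F = 2 * 77.8730 * sin(175.9080/2 deg)
F = 155.6 kN


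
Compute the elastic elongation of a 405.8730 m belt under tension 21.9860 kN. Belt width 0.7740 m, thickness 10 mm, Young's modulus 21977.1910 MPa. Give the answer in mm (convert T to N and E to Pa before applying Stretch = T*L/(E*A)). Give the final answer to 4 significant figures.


A = 0.7740 * 0.01 = 0.00774 m^2
Stretch = 21.9860*1000 * 405.8730 / (21977.1910e6 * 0.00774) * 1000
Stretch = 52.46 mm


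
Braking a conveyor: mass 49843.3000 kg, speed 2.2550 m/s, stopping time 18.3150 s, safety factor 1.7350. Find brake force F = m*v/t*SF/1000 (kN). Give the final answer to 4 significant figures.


F = 49843.3000 * 2.2550 / 18.3150 * 1.7350 / 1000
F = 10.65 kN


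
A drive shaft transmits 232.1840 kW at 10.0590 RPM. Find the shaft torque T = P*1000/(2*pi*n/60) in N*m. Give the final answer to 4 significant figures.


omega = 2*pi*10.0590/60 = 1.05338 rad/s
T = 232.1840*1000 / 1.05338
T = 220400 N*m


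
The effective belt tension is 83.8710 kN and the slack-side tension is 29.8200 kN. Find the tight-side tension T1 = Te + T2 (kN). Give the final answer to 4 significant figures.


T1 = Te + T2 = 83.8710 + 29.8200
T1 = 113.7 kN


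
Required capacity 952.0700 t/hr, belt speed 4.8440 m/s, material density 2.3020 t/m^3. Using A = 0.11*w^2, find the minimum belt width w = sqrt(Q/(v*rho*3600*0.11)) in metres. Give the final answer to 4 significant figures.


A_req = 952.0700 / (4.8440 * 2.3020 * 3600) = 0.0237168 m^2
w = sqrt(0.0237168 / 0.11)
w = 0.4643 m


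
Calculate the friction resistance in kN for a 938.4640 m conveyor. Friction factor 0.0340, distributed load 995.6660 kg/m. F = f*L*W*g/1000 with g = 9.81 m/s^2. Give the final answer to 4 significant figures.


F = 0.0340 * 938.4640 * 995.6660 * 9.81 / 1000
F = 311.7 kN


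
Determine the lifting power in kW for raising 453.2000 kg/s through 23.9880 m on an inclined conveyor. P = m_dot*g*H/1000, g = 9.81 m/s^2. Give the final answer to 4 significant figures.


P = 453.2000 * 9.81 * 23.9880 / 1000
P = 106.6 kW


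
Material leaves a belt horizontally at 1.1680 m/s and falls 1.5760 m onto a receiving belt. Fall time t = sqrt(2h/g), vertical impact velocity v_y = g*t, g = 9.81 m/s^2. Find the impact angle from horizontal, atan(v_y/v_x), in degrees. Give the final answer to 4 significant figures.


t = sqrt(2*1.5760/9.81) = 0.566838 s
v_y = 9.81 * 0.566838 = 5.56068 m/s
angle = atan(5.56068 / 1.1680) = 78.14 deg


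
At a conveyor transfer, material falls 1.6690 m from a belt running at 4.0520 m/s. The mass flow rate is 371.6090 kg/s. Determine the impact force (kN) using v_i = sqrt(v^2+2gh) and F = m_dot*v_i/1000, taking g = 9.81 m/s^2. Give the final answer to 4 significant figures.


v_i = sqrt(4.0520^2 + 2*9.81*1.6690) = 7.01174 m/s
F = 371.6090 * 7.01174 / 1000
F = 2.606 kN


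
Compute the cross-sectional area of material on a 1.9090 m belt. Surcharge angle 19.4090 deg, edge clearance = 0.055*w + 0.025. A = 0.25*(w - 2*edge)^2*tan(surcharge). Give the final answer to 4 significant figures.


edge = 0.055*1.9090 + 0.025 = 0.129995 m
ew = 1.9090 - 2*0.129995 = 1.64901 m
A = 0.25 * 1.64901^2 * tan(19.4090 deg)
A = 0.2395 m^2


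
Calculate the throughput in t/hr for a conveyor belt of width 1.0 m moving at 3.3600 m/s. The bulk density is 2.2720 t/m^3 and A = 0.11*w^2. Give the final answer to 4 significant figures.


A = 0.11 * 1.0^2 = 0.11 m^2
C = 0.11 * 3.3600 * 2.2720 * 3600
C = 3023 t/hr


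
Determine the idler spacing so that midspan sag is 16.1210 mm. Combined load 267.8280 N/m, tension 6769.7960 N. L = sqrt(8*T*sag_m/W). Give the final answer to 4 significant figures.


sag = 16.1210/1000 = 0.016121 m
L = sqrt(8 * 6769.7960 * 0.016121 / 267.8280)
L = 1.806 m


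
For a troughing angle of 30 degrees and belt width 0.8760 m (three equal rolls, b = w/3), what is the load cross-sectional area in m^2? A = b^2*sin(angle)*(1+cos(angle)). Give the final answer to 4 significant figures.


b = 0.8760/3 = 0.292 m
A = 0.292^2 * sin(30 deg) * (1 + cos(30 deg))
A = 0.07955 m^2


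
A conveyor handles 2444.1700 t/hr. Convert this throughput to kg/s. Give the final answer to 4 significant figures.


m_dot = 2444.1700 * 1000 / 3600
m_dot = 678.9 kg/s


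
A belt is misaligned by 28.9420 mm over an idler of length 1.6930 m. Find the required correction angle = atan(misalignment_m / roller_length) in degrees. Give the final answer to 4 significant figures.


misalign_m = 28.9420 / 1000 = 0.028942 m
angle = atan(0.028942 / 1.6930)
angle = 0.9794 deg


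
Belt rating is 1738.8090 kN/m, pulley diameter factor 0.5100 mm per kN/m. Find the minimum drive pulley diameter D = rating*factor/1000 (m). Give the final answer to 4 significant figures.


D = 1738.8090 * 0.5100 / 1000
D = 0.8868 m


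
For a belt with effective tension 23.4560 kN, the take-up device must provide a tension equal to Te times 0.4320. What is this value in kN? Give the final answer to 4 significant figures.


T_tu = 23.4560 * 0.4320
T_tu = 10.13 kN


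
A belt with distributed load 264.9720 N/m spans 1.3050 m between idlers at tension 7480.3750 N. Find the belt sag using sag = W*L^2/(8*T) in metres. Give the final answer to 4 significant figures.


sag = 264.9720 * 1.3050^2 / (8 * 7480.3750)
sag = 0.007541 m


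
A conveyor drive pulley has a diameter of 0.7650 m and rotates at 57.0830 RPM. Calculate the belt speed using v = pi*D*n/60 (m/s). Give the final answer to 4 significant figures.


v = pi * 0.7650 * 57.0830 / 60
v = 2.286 m/s


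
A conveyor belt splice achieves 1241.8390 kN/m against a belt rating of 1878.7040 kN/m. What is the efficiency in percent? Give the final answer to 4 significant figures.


Eff = 1241.8390 / 1878.7040 * 100
Eff = 66.10 %


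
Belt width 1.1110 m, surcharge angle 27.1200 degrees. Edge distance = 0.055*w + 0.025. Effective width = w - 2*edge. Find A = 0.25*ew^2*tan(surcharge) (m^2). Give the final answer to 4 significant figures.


edge = 0.055*1.1110 + 0.025 = 0.086105 m
ew = 1.1110 - 2*0.086105 = 0.93879 m
A = 0.25 * 0.93879^2 * tan(27.1200 deg)
A = 0.1128 m^2


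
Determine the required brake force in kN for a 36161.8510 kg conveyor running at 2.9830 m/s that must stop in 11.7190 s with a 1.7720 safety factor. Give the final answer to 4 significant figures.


F = 36161.8510 * 2.9830 / 11.7190 * 1.7720 / 1000
F = 16.31 kN


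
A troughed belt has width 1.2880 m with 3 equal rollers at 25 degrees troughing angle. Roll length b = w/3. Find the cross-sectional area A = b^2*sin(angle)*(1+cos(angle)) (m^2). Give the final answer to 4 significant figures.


b = 1.2880/3 = 0.429333 m
A = 0.429333^2 * sin(25 deg) * (1 + cos(25 deg))
A = 0.1485 m^2


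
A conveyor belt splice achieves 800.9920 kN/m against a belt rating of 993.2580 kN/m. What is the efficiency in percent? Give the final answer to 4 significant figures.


Eff = 800.9920 / 993.2580 * 100
Eff = 80.64 %


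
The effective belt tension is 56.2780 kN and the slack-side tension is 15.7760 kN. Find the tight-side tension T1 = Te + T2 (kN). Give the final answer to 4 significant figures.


T1 = Te + T2 = 56.2780 + 15.7760
T1 = 72.05 kN


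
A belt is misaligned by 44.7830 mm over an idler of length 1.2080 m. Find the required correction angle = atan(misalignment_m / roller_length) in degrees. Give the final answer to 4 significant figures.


misalign_m = 44.7830 / 1000 = 0.044783 m
angle = atan(0.044783 / 1.2080)
angle = 2.123 deg


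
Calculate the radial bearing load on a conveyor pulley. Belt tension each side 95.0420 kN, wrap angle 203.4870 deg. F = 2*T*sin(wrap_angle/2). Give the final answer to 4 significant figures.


F = 2 * 95.0420 * sin(203.4870/2 deg)
F = 186.1 kN


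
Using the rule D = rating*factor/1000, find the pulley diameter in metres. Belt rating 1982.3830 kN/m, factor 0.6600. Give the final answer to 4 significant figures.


D = 1982.3830 * 0.6600 / 1000
D = 1.308 m


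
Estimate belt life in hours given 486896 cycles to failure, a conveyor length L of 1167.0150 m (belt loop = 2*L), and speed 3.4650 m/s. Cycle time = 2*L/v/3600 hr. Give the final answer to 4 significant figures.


cycle_time = 2 * 1167.0150 / 3.4650 / 3600 = 0.187112 hr
life = 486896 * 0.187112 = 91100 hours


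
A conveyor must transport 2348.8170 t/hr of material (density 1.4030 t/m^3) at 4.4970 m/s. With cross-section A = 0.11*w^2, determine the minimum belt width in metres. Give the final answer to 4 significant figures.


A_req = 2348.8170 / (4.4970 * 1.4030 * 3600) = 0.103411 m^2
w = sqrt(0.103411 / 0.11)
w = 0.9696 m


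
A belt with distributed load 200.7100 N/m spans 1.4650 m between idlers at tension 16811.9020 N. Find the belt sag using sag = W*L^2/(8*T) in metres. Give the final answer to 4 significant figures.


sag = 200.7100 * 1.4650^2 / (8 * 16811.9020)
sag = 0.003203 m


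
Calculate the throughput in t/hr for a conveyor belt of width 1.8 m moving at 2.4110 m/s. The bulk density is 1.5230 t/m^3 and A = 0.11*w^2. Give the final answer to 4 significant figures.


A = 0.11 * 1.8^2 = 0.3564 m^2
C = 0.3564 * 2.4110 * 1.5230 * 3600
C = 4711 t/hr


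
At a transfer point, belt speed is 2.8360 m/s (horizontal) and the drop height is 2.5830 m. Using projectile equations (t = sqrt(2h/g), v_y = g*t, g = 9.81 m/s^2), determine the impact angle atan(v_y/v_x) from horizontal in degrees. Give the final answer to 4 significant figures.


t = sqrt(2*2.5830/9.81) = 0.725676 s
v_y = 9.81 * 0.725676 = 7.11888 m/s
angle = atan(7.11888 / 2.8360) = 68.28 deg


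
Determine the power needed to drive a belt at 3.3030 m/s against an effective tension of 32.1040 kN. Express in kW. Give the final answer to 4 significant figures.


P = Te * v = 32.1040 * 3.3030
P = 106.0 kW


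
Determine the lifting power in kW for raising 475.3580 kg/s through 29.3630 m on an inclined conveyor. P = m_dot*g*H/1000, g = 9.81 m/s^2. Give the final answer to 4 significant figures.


P = 475.3580 * 9.81 * 29.3630 / 1000
P = 136.9 kW


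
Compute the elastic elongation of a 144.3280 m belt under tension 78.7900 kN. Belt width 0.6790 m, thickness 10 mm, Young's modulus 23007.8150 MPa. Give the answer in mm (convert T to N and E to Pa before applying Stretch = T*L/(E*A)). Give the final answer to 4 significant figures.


A = 0.6790 * 0.01 = 0.00679 m^2
Stretch = 78.7900*1000 * 144.3280 / (23007.8150e6 * 0.00679) * 1000
Stretch = 72.79 mm


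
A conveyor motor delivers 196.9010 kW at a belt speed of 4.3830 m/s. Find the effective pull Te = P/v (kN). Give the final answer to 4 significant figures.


Te = P / v = 196.9010 / 4.3830
Te = 44.92 kN


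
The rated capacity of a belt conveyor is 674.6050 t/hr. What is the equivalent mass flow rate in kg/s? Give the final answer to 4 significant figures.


m_dot = 674.6050 * 1000 / 3600
m_dot = 187.4 kg/s


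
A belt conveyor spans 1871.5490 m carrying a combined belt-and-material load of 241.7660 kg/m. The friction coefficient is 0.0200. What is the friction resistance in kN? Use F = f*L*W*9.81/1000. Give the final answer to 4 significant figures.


F = 0.0200 * 1871.5490 * 241.7660 * 9.81 / 1000
F = 88.78 kN


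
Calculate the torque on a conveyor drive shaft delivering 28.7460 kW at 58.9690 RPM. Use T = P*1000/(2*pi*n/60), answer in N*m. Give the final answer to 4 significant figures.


omega = 2*pi*58.9690/60 = 6.17522 rad/s
T = 28.7460*1000 / 6.17522
T = 4655 N*m


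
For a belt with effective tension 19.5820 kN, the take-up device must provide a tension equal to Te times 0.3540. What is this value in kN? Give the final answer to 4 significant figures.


T_tu = 19.5820 * 0.3540
T_tu = 6.932 kN


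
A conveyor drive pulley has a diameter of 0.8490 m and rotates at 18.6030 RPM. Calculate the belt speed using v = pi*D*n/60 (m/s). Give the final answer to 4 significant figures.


v = pi * 0.8490 * 18.6030 / 60
v = 0.8270 m/s


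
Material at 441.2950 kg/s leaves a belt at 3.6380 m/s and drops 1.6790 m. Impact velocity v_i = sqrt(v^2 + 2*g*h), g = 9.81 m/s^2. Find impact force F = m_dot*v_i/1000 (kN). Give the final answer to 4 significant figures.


v_i = sqrt(3.6380^2 + 2*9.81*1.6790) = 6.79537 m/s
F = 441.2950 * 6.79537 / 1000
F = 2.999 kN


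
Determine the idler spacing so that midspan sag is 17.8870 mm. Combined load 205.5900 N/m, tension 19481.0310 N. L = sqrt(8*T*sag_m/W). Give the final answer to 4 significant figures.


sag = 17.8870/1000 = 0.017887 m
L = sqrt(8 * 19481.0310 * 0.017887 / 205.5900)
L = 3.682 m


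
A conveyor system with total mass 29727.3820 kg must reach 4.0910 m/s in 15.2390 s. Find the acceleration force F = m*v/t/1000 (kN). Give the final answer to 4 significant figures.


F = 29727.3820 * 4.0910 / 15.2390 / 1000
F = 7.980 kN


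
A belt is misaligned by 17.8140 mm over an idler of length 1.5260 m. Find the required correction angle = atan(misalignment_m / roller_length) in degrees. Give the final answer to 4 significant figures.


misalign_m = 17.8140 / 1000 = 0.017814 m
angle = atan(0.017814 / 1.5260)
angle = 0.6688 deg


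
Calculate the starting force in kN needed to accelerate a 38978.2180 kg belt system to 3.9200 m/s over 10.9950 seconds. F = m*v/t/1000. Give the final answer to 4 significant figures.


F = 38978.2180 * 3.9200 / 10.9950 / 1000
F = 13.90 kN


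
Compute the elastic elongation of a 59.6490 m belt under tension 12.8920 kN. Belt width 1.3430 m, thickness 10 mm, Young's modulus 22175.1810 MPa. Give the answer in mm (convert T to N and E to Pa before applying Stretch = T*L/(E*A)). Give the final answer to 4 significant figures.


A = 1.3430 * 0.01 = 0.01343 m^2
Stretch = 12.8920*1000 * 59.6490 / (22175.1810e6 * 0.01343) * 1000
Stretch = 2.582 mm


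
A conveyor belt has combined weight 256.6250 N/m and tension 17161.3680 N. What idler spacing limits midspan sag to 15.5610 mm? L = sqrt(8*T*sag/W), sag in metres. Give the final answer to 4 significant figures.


sag = 15.5610/1000 = 0.015561 m
L = sqrt(8 * 17161.3680 * 0.015561 / 256.6250)
L = 2.885 m


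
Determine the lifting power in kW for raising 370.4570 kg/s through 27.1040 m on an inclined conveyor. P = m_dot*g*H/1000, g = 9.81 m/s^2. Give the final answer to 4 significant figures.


P = 370.4570 * 9.81 * 27.1040 / 1000
P = 98.50 kW


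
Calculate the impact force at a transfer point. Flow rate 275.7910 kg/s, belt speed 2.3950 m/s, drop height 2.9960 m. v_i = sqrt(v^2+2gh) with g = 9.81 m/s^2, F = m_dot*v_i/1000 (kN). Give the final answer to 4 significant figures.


v_i = sqrt(2.3950^2 + 2*9.81*2.9960) = 8.03228 m/s
F = 275.7910 * 8.03228 / 1000
F = 2.215 kN


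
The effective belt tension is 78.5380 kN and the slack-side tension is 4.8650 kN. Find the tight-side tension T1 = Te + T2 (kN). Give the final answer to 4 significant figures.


T1 = Te + T2 = 78.5380 + 4.8650
T1 = 83.40 kN


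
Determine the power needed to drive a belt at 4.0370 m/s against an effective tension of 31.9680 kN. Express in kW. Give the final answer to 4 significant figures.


P = Te * v = 31.9680 * 4.0370
P = 129.1 kW


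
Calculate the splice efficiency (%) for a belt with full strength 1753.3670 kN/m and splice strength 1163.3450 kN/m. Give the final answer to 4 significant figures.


Eff = 1163.3450 / 1753.3670 * 100
Eff = 66.35 %


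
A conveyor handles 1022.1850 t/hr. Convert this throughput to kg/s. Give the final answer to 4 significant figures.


m_dot = 1022.1850 * 1000 / 3600
m_dot = 283.9 kg/s


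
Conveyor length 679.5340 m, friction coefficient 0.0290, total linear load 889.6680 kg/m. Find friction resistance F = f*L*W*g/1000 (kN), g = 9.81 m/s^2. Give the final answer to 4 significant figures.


F = 0.0290 * 679.5340 * 889.6680 * 9.81 / 1000
F = 172.0 kN


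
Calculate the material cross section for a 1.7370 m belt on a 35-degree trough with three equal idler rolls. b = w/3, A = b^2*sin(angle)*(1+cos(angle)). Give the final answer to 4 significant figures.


b = 1.7370/3 = 0.579 m
A = 0.579^2 * sin(35 deg) * (1 + cos(35 deg))
A = 0.3498 m^2


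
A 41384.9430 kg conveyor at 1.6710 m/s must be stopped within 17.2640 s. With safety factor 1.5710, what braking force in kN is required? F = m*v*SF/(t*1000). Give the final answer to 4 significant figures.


F = 41384.9430 * 1.6710 / 17.2640 * 1.5710 / 1000
F = 6.293 kN


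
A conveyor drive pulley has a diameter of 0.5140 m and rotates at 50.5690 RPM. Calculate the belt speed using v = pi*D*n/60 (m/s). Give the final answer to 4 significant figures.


v = pi * 0.5140 * 50.5690 / 60
v = 1.361 m/s


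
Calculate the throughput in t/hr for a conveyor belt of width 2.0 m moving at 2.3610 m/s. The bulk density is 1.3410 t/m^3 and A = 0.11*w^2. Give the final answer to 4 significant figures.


A = 0.11 * 2.0^2 = 0.44 m^2
C = 0.44 * 2.3610 * 1.3410 * 3600
C = 5015 t/hr


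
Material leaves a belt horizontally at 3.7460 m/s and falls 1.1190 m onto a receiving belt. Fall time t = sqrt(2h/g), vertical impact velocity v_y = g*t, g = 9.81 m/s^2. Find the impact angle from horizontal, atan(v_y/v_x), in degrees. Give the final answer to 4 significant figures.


t = sqrt(2*1.1190/9.81) = 0.477634 s
v_y = 9.81 * 0.477634 = 4.68559 m/s
angle = atan(4.68559 / 3.7460) = 51.36 deg


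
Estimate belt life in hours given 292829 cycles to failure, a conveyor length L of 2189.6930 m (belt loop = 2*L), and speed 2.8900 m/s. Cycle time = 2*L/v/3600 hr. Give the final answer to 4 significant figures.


cycle_time = 2 * 2189.6930 / 2.8900 / 3600 = 0.420933 hr
life = 292829 * 0.420933 = 123300 hours


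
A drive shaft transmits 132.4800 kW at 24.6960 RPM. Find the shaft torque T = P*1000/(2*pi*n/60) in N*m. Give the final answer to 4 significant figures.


omega = 2*pi*24.6960/60 = 2.58616 rad/s
T = 132.4800*1000 / 2.58616
T = 51230 N*m


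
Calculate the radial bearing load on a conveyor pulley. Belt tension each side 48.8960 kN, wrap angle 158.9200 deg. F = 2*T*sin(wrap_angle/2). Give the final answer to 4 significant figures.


F = 2 * 48.8960 * sin(158.9200/2 deg)
F = 96.14 kN


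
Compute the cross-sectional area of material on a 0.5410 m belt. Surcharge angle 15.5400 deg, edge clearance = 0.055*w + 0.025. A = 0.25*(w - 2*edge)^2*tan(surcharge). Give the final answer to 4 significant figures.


edge = 0.055*0.5410 + 0.025 = 0.054755 m
ew = 0.5410 - 2*0.054755 = 0.43149 m
A = 0.25 * 0.43149^2 * tan(15.5400 deg)
A = 0.01294 m^2


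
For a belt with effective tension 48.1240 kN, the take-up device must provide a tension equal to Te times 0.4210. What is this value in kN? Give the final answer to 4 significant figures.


T_tu = 48.1240 * 0.4210
T_tu = 20.26 kN


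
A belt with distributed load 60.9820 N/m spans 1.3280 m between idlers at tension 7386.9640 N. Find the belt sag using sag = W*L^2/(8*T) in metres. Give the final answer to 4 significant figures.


sag = 60.9820 * 1.3280^2 / (8 * 7386.9640)
sag = 0.001820 m


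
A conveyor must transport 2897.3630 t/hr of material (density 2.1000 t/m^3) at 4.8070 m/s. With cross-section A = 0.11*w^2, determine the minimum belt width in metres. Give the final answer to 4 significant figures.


A_req = 2897.3630 / (4.8070 * 2.1000 * 3600) = 0.0797273 m^2
w = sqrt(0.0797273 / 0.11)
w = 0.8513 m


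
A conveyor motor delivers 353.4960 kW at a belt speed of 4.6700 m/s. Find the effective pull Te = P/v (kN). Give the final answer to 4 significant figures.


Te = P / v = 353.4960 / 4.6700
Te = 75.70 kN


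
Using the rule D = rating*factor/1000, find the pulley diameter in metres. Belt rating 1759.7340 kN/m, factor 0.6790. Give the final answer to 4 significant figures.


D = 1759.7340 * 0.6790 / 1000
D = 1.195 m


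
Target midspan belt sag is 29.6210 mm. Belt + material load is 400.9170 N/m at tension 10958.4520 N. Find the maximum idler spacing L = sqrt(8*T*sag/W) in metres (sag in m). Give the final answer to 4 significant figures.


sag = 29.6210/1000 = 0.029621 m
L = sqrt(8 * 10958.4520 * 0.029621 / 400.9170)
L = 2.545 m


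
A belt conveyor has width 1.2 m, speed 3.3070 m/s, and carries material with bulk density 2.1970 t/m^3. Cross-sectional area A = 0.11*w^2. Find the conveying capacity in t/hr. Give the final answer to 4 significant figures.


A = 0.11 * 1.2^2 = 0.1584 m^2
C = 0.1584 * 3.3070 * 2.1970 * 3600
C = 4143 t/hr


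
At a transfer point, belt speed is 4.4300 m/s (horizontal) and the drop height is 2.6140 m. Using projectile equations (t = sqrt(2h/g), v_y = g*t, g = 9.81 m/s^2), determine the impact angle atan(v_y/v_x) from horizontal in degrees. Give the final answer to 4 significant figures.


t = sqrt(2*2.6140/9.81) = 0.730018 s
v_y = 9.81 * 0.730018 = 7.16148 m/s
angle = atan(7.16148 / 4.4300) = 58.26 deg


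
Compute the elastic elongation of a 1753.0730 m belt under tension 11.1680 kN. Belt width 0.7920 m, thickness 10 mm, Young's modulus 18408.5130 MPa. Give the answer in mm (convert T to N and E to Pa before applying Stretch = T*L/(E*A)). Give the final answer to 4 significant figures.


A = 0.7920 * 0.01 = 0.00792 m^2
Stretch = 11.1680*1000 * 1753.0730 / (18408.5130e6 * 0.00792) * 1000
Stretch = 134.3 mm
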